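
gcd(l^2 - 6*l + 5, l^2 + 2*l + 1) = 1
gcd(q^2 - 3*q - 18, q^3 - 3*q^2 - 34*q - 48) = q + 3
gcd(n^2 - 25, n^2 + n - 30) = n - 5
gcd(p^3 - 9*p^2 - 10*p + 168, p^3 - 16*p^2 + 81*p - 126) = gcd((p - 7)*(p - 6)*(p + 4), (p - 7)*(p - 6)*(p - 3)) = p^2 - 13*p + 42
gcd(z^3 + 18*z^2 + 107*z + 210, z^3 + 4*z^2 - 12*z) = z + 6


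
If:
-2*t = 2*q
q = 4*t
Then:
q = 0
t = 0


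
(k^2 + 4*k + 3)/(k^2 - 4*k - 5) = (k + 3)/(k - 5)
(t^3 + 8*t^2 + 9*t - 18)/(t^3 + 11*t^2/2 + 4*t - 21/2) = 2*(t + 6)/(2*t + 7)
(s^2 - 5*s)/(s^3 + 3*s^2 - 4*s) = (s - 5)/(s^2 + 3*s - 4)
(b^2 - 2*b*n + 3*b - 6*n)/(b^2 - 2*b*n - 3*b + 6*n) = (b + 3)/(b - 3)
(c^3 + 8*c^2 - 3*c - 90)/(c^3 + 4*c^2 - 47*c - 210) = (c - 3)/(c - 7)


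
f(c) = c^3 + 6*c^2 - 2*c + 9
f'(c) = 3*c^2 + 12*c - 2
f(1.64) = 26.27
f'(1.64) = 25.75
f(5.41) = 332.13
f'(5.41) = 150.72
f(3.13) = 92.19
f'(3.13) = 64.95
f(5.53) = 350.54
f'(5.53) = 156.10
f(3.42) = 112.34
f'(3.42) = 74.13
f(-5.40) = 37.30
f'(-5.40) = 20.68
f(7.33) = 710.55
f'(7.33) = 247.15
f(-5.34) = 38.50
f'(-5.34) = 19.47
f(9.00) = 1206.00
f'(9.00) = 349.00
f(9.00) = 1206.00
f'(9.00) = 349.00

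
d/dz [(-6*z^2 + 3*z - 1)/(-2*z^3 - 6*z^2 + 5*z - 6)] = (-12*z^4 + 12*z^3 - 18*z^2 + 60*z - 13)/(4*z^6 + 24*z^5 + 16*z^4 - 36*z^3 + 97*z^2 - 60*z + 36)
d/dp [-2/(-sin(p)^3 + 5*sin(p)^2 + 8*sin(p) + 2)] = 2*(-3*sin(p)^2 + 10*sin(p) + 8)*cos(p)/((sin(p) + 1)^2*(sin(p)^2 - 6*sin(p) - 2)^2)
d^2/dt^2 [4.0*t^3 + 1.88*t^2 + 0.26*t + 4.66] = 24.0*t + 3.76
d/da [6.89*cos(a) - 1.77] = -6.89*sin(a)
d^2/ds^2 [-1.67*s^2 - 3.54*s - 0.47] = -3.34000000000000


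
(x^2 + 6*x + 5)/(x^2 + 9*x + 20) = (x + 1)/(x + 4)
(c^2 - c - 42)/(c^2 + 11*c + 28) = (c^2 - c - 42)/(c^2 + 11*c + 28)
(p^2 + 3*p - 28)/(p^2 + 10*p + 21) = (p - 4)/(p + 3)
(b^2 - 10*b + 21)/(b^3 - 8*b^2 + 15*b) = (b - 7)/(b*(b - 5))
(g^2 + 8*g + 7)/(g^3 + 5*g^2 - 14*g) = (g + 1)/(g*(g - 2))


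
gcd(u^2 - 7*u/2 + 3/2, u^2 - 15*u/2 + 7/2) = u - 1/2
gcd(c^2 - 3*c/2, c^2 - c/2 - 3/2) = c - 3/2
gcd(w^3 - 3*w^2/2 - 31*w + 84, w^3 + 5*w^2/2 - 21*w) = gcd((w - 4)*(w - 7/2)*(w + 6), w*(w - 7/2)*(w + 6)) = w^2 + 5*w/2 - 21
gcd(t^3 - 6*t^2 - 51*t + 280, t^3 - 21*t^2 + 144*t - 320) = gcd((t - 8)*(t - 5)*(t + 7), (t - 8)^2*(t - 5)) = t^2 - 13*t + 40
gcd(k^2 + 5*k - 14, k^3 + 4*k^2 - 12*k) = k - 2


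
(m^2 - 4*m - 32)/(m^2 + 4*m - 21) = (m^2 - 4*m - 32)/(m^2 + 4*m - 21)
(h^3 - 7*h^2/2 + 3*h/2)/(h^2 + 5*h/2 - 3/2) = h*(h - 3)/(h + 3)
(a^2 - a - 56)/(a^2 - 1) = (a^2 - a - 56)/(a^2 - 1)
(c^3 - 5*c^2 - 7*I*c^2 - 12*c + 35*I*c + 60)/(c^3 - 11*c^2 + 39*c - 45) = (c^2 - 7*I*c - 12)/(c^2 - 6*c + 9)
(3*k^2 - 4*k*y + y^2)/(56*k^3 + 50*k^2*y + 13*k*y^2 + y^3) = (3*k^2 - 4*k*y + y^2)/(56*k^3 + 50*k^2*y + 13*k*y^2 + y^3)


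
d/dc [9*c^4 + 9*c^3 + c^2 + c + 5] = 36*c^3 + 27*c^2 + 2*c + 1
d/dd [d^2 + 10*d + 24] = 2*d + 10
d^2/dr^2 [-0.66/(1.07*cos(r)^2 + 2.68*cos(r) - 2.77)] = (3.022536*(1 - cos(r)^2)^2 + 5.677848*cos(r)^3 + 14.076348*cos(r)^2 - 6.45612*cos(r) - 16.415652)/(1.07*cos(r)^2 + 2.68*cos(r) - 2.77)^3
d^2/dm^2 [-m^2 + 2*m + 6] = -2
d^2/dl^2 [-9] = 0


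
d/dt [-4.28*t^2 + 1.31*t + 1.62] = 1.31 - 8.56*t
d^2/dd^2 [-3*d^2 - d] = -6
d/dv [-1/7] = 0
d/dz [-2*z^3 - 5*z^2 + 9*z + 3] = -6*z^2 - 10*z + 9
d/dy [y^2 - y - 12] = 2*y - 1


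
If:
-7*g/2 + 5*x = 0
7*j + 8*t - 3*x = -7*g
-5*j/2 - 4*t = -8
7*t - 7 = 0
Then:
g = -192/49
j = 8/5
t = 1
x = -96/35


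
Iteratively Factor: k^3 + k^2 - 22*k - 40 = (k + 4)*(k^2 - 3*k - 10) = (k + 2)*(k + 4)*(k - 5)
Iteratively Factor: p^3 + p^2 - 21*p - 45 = (p + 3)*(p^2 - 2*p - 15) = (p + 3)^2*(p - 5)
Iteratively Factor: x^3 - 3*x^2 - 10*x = (x + 2)*(x^2 - 5*x) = (x - 5)*(x + 2)*(x)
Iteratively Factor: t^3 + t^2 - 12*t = (t)*(t^2 + t - 12) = t*(t - 3)*(t + 4)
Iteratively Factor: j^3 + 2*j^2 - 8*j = (j + 4)*(j^2 - 2*j) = (j - 2)*(j + 4)*(j)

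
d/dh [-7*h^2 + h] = 1 - 14*h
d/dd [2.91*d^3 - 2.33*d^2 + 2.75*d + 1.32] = 8.73*d^2 - 4.66*d + 2.75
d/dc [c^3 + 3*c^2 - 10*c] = 3*c^2 + 6*c - 10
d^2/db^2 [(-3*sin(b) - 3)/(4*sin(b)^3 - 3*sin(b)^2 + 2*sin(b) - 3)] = 3*(64*sin(b)^6 + 172*sin(b)^5 - 79*sin(b)^4 + 15*sin(b)^3 + 241*sin(b)^2 - 31*sin(b) + 2)/((sin(b) - 1)^2*(4*sin(b)^2 + sin(b) + 3)^3)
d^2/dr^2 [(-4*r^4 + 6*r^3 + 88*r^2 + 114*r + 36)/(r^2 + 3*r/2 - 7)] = 8*(-8*r^6 - 36*r^5 + 114*r^4 + 747*r^3 + 1182*r^2 + 6876*r + 11684)/(8*r^6 + 36*r^5 - 114*r^4 - 477*r^3 + 798*r^2 + 1764*r - 2744)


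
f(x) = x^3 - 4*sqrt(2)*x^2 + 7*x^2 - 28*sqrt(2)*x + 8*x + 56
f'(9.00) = 235.58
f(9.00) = 609.41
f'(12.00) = 432.64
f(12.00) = 1598.24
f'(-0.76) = -31.91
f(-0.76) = 80.35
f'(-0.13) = -31.90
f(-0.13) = 60.13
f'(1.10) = -25.01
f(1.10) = 24.20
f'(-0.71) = -31.99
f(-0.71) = 78.75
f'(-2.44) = -20.29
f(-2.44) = 126.57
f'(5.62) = 78.25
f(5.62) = 98.35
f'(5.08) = 59.47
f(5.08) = 61.24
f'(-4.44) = 15.62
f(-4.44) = 135.24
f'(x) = 3*x^2 - 8*sqrt(2)*x + 14*x - 28*sqrt(2) + 8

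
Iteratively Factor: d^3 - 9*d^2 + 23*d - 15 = (d - 1)*(d^2 - 8*d + 15) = (d - 3)*(d - 1)*(d - 5)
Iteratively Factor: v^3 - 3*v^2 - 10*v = (v)*(v^2 - 3*v - 10) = v*(v - 5)*(v + 2)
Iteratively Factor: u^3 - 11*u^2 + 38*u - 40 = (u - 2)*(u^2 - 9*u + 20) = (u - 4)*(u - 2)*(u - 5)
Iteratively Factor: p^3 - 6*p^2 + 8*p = (p - 4)*(p^2 - 2*p) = p*(p - 4)*(p - 2)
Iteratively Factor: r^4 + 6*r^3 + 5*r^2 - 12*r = (r)*(r^3 + 6*r^2 + 5*r - 12) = r*(r + 3)*(r^2 + 3*r - 4) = r*(r + 3)*(r + 4)*(r - 1)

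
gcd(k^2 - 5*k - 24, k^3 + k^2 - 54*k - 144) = k^2 - 5*k - 24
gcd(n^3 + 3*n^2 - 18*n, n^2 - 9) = n - 3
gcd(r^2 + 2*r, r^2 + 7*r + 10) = r + 2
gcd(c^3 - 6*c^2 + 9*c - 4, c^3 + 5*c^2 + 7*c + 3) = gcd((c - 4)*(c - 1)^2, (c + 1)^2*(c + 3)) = 1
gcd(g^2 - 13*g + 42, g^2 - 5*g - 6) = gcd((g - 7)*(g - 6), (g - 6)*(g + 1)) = g - 6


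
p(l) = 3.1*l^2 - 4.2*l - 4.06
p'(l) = 6.2*l - 4.2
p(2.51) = 4.93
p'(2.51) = 11.36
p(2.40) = 3.72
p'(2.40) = 10.68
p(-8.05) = 230.64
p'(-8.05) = -54.11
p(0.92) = -5.30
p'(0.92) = 1.50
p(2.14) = 1.15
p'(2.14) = 9.07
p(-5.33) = 106.39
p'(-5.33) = -37.25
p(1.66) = -2.49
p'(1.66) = 6.09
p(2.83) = 8.88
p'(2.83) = 13.35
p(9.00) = 209.24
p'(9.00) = 51.60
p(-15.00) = 756.44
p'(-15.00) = -97.20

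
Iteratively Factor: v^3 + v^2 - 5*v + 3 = (v - 1)*(v^2 + 2*v - 3) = (v - 1)^2*(v + 3)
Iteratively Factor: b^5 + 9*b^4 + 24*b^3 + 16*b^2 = (b)*(b^4 + 9*b^3 + 24*b^2 + 16*b) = b*(b + 1)*(b^3 + 8*b^2 + 16*b) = b^2*(b + 1)*(b^2 + 8*b + 16) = b^2*(b + 1)*(b + 4)*(b + 4)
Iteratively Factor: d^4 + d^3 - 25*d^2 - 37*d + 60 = (d + 3)*(d^3 - 2*d^2 - 19*d + 20) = (d - 1)*(d + 3)*(d^2 - d - 20) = (d - 5)*(d - 1)*(d + 3)*(d + 4)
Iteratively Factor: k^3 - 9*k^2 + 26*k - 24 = (k - 2)*(k^2 - 7*k + 12) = (k - 3)*(k - 2)*(k - 4)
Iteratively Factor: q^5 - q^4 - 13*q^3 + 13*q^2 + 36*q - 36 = (q + 3)*(q^4 - 4*q^3 - q^2 + 16*q - 12) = (q + 2)*(q + 3)*(q^3 - 6*q^2 + 11*q - 6) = (q - 3)*(q + 2)*(q + 3)*(q^2 - 3*q + 2) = (q - 3)*(q - 1)*(q + 2)*(q + 3)*(q - 2)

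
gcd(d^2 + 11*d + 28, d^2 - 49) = d + 7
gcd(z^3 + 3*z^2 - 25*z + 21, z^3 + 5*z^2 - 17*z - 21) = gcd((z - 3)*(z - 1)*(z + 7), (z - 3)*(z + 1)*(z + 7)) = z^2 + 4*z - 21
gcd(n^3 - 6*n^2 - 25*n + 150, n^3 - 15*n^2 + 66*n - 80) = n - 5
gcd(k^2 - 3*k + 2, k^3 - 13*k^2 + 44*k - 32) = k - 1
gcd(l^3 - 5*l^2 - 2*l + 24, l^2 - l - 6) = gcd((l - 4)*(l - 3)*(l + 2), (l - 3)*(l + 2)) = l^2 - l - 6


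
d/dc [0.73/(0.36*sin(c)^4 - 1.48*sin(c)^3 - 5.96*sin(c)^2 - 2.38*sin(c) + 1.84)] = (-1.0512*sin(c)^3 + 3.2412*sin(c)^2 + 8.7016*sin(c) + 1.7374)*cos(c)/(-0.36*sin(c)^4 + 1.48*sin(c)^3 + 5.96*sin(c)^2 + 2.38*sin(c) - 1.84)^2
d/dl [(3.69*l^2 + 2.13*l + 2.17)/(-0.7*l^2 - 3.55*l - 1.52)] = (-11.6085*l^2 - 8.1796*l + 4.4659)/(0.49*l^4 + 4.97*l^3 + 14.7305*l^2 + 10.792*l + 2.3104)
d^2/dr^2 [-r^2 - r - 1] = -2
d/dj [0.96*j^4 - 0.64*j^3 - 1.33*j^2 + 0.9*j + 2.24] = 3.84*j^3 - 1.92*j^2 - 2.66*j + 0.9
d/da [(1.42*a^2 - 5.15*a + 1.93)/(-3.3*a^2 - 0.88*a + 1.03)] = (-18.2446*a^2 + 15.6632*a - 3.6061)/(10.89*a^4 + 5.808*a^3 - 6.0236*a^2 - 1.8128*a + 1.0609)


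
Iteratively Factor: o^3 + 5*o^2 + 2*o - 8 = (o + 4)*(o^2 + o - 2) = (o - 1)*(o + 4)*(o + 2)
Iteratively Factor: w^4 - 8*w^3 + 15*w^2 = (w - 3)*(w^3 - 5*w^2) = w*(w - 3)*(w^2 - 5*w) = w*(w - 5)*(w - 3)*(w)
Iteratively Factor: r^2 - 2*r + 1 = (r - 1)*(r - 1)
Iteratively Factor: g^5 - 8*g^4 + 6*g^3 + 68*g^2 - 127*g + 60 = (g - 1)*(g^4 - 7*g^3 - g^2 + 67*g - 60) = (g - 4)*(g - 1)*(g^3 - 3*g^2 - 13*g + 15) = (g - 5)*(g - 4)*(g - 1)*(g^2 + 2*g - 3) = (g - 5)*(g - 4)*(g - 1)^2*(g + 3)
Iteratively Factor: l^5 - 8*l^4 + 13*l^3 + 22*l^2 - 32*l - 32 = (l + 1)*(l^4 - 9*l^3 + 22*l^2 - 32) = (l - 4)*(l + 1)*(l^3 - 5*l^2 + 2*l + 8) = (l - 4)*(l - 2)*(l + 1)*(l^2 - 3*l - 4) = (l - 4)*(l - 2)*(l + 1)^2*(l - 4)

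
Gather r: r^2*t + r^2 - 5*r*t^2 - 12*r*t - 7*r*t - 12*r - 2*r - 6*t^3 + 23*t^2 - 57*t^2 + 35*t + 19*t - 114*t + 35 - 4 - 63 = r^2*(t + 1) + r*(-5*t^2 - 19*t - 14) - 6*t^3 - 34*t^2 - 60*t - 32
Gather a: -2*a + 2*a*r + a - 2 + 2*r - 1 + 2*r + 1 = a*(2*r - 1) + 4*r - 2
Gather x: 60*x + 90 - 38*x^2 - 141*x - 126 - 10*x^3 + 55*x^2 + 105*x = -10*x^3 + 17*x^2 + 24*x - 36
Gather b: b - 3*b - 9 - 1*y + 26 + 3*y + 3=-2*b + 2*y + 20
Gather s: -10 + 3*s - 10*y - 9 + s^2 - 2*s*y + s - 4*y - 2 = s^2 + s*(4 - 2*y) - 14*y - 21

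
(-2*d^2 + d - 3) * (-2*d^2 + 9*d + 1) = 4*d^4 - 20*d^3 + 13*d^2 - 26*d - 3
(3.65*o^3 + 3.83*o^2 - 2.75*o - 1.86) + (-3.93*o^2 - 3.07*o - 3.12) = 3.65*o^3 - 0.1*o^2 - 5.82*o - 4.98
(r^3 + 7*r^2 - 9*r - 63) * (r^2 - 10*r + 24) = r^5 - 3*r^4 - 55*r^3 + 195*r^2 + 414*r - 1512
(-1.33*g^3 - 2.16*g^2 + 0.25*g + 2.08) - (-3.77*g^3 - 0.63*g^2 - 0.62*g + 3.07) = 2.44*g^3 - 1.53*g^2 + 0.87*g - 0.99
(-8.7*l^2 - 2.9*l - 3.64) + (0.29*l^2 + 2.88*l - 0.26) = -8.41*l^2 - 0.02*l - 3.9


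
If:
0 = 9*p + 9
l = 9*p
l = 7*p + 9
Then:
No Solution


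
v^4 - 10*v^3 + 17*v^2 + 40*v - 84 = (v - 7)*(v - 3)*(v - 2)*(v + 2)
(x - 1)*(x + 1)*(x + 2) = x^3 + 2*x^2 - x - 2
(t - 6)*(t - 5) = t^2 - 11*t + 30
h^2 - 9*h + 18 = (h - 6)*(h - 3)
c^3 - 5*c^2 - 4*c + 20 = (c - 5)*(c - 2)*(c + 2)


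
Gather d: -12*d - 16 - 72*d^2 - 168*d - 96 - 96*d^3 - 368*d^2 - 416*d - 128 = -96*d^3 - 440*d^2 - 596*d - 240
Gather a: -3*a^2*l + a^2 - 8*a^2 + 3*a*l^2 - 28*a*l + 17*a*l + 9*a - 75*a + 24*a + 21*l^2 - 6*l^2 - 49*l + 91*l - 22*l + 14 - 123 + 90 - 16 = a^2*(-3*l - 7) + a*(3*l^2 - 11*l - 42) + 15*l^2 + 20*l - 35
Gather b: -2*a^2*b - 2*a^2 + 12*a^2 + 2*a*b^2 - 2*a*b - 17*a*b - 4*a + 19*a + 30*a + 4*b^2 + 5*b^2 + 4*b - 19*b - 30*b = 10*a^2 + 45*a + b^2*(2*a + 9) + b*(-2*a^2 - 19*a - 45)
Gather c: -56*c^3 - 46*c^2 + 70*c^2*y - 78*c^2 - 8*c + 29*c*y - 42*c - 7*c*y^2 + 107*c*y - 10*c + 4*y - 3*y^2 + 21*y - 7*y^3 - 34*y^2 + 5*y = -56*c^3 + c^2*(70*y - 124) + c*(-7*y^2 + 136*y - 60) - 7*y^3 - 37*y^2 + 30*y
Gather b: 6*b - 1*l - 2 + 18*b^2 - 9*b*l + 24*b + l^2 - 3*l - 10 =18*b^2 + b*(30 - 9*l) + l^2 - 4*l - 12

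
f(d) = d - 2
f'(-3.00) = 1.00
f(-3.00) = -5.00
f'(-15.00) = 1.00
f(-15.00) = -17.00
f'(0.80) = 1.00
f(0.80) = -1.20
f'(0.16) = 1.00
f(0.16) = -1.84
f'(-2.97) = 1.00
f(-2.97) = -4.97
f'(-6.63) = 1.00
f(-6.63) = -8.63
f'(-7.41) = 1.00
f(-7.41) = -9.41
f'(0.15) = 1.00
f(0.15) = -1.85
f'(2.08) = 1.00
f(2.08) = 0.08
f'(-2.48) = 1.00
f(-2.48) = -4.48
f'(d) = 1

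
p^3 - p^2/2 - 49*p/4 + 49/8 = (p - 7/2)*(p - 1/2)*(p + 7/2)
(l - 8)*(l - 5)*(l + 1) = l^3 - 12*l^2 + 27*l + 40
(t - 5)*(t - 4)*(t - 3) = t^3 - 12*t^2 + 47*t - 60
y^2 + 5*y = y*(y + 5)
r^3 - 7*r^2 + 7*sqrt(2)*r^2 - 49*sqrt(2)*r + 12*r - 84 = (r - 7)*(r + sqrt(2))*(r + 6*sqrt(2))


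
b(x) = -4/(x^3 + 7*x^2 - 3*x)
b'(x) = -4*(-3*x^2 - 14*x + 3)/(x^3 + 7*x^2 - 3*x)^2 = 4*(3*x^2 + 14*x - 3)/(x^2*(x^2 + 7*x - 3)^2)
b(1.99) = -0.13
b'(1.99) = 0.17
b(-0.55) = -1.11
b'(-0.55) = -3.02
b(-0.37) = -1.98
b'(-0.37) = -7.63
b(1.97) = -0.14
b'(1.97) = 0.17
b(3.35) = -0.04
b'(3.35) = 0.03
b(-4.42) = -0.06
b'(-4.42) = -0.01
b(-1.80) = -0.18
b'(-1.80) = -0.15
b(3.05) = -0.05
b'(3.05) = 0.04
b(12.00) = 0.00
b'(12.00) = 0.00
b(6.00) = -0.00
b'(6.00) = 0.00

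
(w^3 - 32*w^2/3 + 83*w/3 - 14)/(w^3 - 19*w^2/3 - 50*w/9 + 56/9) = 3*(w - 3)/(3*w + 4)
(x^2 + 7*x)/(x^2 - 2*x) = (x + 7)/(x - 2)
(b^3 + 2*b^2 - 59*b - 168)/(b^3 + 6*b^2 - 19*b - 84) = (b - 8)/(b - 4)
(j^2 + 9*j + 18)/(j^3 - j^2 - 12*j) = (j + 6)/(j*(j - 4))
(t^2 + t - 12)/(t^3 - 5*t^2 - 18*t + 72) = 1/(t - 6)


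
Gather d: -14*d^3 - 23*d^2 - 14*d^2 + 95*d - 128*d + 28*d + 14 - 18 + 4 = -14*d^3 - 37*d^2 - 5*d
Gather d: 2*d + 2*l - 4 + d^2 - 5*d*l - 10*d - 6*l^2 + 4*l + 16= d^2 + d*(-5*l - 8) - 6*l^2 + 6*l + 12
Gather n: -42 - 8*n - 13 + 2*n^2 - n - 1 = 2*n^2 - 9*n - 56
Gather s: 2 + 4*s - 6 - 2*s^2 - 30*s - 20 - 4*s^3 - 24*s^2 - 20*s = -4*s^3 - 26*s^2 - 46*s - 24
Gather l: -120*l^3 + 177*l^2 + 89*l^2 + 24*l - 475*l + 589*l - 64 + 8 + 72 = -120*l^3 + 266*l^2 + 138*l + 16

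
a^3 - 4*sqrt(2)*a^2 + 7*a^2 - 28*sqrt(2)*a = a*(a + 7)*(a - 4*sqrt(2))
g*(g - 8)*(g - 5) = g^3 - 13*g^2 + 40*g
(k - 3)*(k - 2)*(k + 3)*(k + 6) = k^4 + 4*k^3 - 21*k^2 - 36*k + 108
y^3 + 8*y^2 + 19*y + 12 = (y + 1)*(y + 3)*(y + 4)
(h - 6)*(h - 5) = h^2 - 11*h + 30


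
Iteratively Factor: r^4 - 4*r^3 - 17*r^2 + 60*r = (r + 4)*(r^3 - 8*r^2 + 15*r) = (r - 3)*(r + 4)*(r^2 - 5*r) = r*(r - 3)*(r + 4)*(r - 5)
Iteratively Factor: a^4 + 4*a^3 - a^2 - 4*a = (a + 4)*(a^3 - a) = a*(a + 4)*(a^2 - 1) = a*(a - 1)*(a + 4)*(a + 1)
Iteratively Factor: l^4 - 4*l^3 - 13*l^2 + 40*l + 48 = (l + 3)*(l^3 - 7*l^2 + 8*l + 16) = (l - 4)*(l + 3)*(l^2 - 3*l - 4) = (l - 4)*(l + 1)*(l + 3)*(l - 4)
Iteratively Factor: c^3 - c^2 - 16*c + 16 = (c - 4)*(c^2 + 3*c - 4) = (c - 4)*(c + 4)*(c - 1)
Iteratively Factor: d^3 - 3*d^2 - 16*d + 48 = (d - 4)*(d^2 + d - 12) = (d - 4)*(d - 3)*(d + 4)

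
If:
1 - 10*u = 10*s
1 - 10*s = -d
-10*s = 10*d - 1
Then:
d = 0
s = 1/10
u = 0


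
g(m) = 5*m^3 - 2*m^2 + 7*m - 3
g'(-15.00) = 3442.00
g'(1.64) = 40.78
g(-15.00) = -17433.00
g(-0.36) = -6.01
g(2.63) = 92.53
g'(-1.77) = 61.07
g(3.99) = 310.70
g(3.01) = 136.30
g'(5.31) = 408.70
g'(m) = 15*m^2 - 4*m + 7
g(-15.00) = -17433.00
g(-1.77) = -49.38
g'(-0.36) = 10.38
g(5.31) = 726.38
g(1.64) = 25.16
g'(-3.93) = 254.39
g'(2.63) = 100.23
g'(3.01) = 130.86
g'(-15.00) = 3442.00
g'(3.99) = 229.84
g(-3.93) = -364.89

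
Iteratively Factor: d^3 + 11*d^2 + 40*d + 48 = (d + 4)*(d^2 + 7*d + 12) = (d + 3)*(d + 4)*(d + 4)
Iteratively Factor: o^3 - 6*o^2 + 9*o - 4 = (o - 1)*(o^2 - 5*o + 4) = (o - 4)*(o - 1)*(o - 1)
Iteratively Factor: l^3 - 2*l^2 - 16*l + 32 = (l + 4)*(l^2 - 6*l + 8) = (l - 4)*(l + 4)*(l - 2)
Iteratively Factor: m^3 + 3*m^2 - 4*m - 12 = (m - 2)*(m^2 + 5*m + 6) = (m - 2)*(m + 3)*(m + 2)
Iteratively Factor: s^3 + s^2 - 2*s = (s - 1)*(s^2 + 2*s) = (s - 1)*(s + 2)*(s)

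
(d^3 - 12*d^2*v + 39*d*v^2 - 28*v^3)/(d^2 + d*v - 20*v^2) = (d^2 - 8*d*v + 7*v^2)/(d + 5*v)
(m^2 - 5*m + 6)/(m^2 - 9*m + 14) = (m - 3)/(m - 7)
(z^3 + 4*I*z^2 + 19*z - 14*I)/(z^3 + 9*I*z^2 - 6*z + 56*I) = (z - I)/(z + 4*I)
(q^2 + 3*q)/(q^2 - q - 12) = q/(q - 4)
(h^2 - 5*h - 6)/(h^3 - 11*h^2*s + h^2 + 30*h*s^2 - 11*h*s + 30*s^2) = (h - 6)/(h^2 - 11*h*s + 30*s^2)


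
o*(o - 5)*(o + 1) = o^3 - 4*o^2 - 5*o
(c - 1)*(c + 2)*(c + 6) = c^3 + 7*c^2 + 4*c - 12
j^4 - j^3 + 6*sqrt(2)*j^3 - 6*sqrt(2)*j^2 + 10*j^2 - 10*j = j*(j - 1)*(j + sqrt(2))*(j + 5*sqrt(2))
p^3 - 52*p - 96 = (p - 8)*(p + 2)*(p + 6)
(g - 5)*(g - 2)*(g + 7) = g^3 - 39*g + 70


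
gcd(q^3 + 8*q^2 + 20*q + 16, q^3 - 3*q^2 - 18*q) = 1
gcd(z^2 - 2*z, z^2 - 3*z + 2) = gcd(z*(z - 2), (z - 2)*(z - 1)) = z - 2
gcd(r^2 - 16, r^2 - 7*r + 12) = r - 4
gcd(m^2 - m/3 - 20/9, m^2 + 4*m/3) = m + 4/3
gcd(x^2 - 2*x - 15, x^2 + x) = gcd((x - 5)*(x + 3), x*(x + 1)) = 1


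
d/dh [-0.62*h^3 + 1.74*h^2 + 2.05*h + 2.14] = -1.86*h^2 + 3.48*h + 2.05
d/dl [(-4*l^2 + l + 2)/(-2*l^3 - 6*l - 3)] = ((8*l - 1)*(2*l^3 + 6*l + 3) + 6*(l^2 + 1)*(-4*l^2 + l + 2))/(2*l^3 + 6*l + 3)^2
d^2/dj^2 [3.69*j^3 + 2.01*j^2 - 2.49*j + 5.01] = 22.14*j + 4.02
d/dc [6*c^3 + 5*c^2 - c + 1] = 18*c^2 + 10*c - 1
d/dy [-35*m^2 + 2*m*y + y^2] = 2*m + 2*y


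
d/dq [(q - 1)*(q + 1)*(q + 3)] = 3*q^2 + 6*q - 1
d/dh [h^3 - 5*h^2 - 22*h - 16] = 3*h^2 - 10*h - 22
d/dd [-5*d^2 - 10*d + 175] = -10*d - 10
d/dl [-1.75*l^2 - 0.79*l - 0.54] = -3.5*l - 0.79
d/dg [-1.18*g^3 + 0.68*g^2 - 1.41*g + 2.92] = -3.54*g^2 + 1.36*g - 1.41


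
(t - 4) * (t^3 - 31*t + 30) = t^4 - 4*t^3 - 31*t^2 + 154*t - 120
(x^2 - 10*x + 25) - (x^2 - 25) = 50 - 10*x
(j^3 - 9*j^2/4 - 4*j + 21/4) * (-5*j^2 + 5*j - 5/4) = -5*j^5 + 65*j^4/4 + 15*j^3/2 - 695*j^2/16 + 125*j/4 - 105/16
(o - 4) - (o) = -4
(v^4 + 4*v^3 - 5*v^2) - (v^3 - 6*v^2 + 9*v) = v^4 + 3*v^3 + v^2 - 9*v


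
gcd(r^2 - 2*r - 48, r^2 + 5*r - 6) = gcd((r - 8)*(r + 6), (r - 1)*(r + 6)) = r + 6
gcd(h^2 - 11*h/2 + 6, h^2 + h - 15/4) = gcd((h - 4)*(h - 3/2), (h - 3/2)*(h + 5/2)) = h - 3/2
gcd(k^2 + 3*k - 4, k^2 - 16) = k + 4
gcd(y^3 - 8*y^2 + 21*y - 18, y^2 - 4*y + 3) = y - 3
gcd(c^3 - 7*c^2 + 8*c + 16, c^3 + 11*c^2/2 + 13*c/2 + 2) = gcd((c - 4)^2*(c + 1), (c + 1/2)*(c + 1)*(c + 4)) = c + 1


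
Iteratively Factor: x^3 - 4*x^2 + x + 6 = (x - 3)*(x^2 - x - 2) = (x - 3)*(x + 1)*(x - 2)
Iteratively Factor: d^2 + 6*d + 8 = (d + 4)*(d + 2)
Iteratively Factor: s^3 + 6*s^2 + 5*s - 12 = (s + 4)*(s^2 + 2*s - 3) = (s + 3)*(s + 4)*(s - 1)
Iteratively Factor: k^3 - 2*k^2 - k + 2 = (k - 2)*(k^2 - 1) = (k - 2)*(k - 1)*(k + 1)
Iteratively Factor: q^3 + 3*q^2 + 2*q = (q + 2)*(q^2 + q) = q*(q + 2)*(q + 1)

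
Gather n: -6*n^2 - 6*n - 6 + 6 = -6*n^2 - 6*n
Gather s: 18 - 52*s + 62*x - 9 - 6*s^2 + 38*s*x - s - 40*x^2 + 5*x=-6*s^2 + s*(38*x - 53) - 40*x^2 + 67*x + 9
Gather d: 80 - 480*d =80 - 480*d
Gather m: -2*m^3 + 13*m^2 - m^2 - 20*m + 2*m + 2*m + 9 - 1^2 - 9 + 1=-2*m^3 + 12*m^2 - 16*m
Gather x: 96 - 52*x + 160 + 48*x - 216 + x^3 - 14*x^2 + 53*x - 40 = x^3 - 14*x^2 + 49*x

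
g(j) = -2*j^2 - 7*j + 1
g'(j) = -4*j - 7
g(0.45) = -2.56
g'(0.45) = -8.80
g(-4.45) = -7.46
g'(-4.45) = 10.80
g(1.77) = -17.66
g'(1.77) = -14.08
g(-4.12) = -4.11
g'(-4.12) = 9.48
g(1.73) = -17.10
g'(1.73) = -13.92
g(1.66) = -16.13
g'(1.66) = -13.64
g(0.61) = -4.01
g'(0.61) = -9.44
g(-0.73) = 5.04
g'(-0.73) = -4.08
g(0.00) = 1.00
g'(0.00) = -7.00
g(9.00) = -224.00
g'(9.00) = -43.00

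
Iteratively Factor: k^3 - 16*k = (k - 4)*(k^2 + 4*k) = k*(k - 4)*(k + 4)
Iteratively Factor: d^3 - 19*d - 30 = (d + 3)*(d^2 - 3*d - 10) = (d + 2)*(d + 3)*(d - 5)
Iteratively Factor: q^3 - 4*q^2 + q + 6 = (q + 1)*(q^2 - 5*q + 6) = (q - 2)*(q + 1)*(q - 3)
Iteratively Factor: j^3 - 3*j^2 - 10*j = (j)*(j^2 - 3*j - 10) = j*(j - 5)*(j + 2)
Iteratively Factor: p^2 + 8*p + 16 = (p + 4)*(p + 4)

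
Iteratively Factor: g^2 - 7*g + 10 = (g - 2)*(g - 5)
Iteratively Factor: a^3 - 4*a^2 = (a)*(a^2 - 4*a) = a*(a - 4)*(a)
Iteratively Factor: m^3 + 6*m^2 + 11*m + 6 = (m + 3)*(m^2 + 3*m + 2) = (m + 2)*(m + 3)*(m + 1)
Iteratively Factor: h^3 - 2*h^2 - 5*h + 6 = (h - 3)*(h^2 + h - 2) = (h - 3)*(h - 1)*(h + 2)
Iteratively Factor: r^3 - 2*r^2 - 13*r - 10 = (r - 5)*(r^2 + 3*r + 2) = (r - 5)*(r + 1)*(r + 2)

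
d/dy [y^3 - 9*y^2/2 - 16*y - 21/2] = 3*y^2 - 9*y - 16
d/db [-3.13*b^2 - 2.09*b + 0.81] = -6.26*b - 2.09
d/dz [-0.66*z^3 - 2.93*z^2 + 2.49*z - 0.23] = -1.98*z^2 - 5.86*z + 2.49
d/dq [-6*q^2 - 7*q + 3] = -12*q - 7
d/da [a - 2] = 1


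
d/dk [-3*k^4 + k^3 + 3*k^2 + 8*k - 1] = -12*k^3 + 3*k^2 + 6*k + 8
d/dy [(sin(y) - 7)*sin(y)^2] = (3*sin(y) - 14)*sin(y)*cos(y)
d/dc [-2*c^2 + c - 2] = 1 - 4*c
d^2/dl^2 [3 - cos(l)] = cos(l)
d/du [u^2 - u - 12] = 2*u - 1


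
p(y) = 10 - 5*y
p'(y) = -5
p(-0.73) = 13.65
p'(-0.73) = -5.00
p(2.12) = -0.60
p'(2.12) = -5.00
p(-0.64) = 13.20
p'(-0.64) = -5.00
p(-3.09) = 25.45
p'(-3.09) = -5.00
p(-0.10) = 10.50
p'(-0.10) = -5.00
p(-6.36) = 41.80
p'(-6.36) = -5.00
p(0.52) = 7.40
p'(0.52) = -5.00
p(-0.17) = 10.85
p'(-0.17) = -5.00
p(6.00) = -20.00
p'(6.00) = -5.00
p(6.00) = -20.00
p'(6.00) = -5.00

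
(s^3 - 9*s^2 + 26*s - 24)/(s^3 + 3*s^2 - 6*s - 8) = (s^2 - 7*s + 12)/(s^2 + 5*s + 4)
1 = 1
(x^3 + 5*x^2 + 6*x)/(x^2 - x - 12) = x*(x + 2)/(x - 4)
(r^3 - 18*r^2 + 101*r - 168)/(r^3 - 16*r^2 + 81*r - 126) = (r - 8)/(r - 6)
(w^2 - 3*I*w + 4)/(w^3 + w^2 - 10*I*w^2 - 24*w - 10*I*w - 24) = (w + I)/(w^2 + w*(1 - 6*I) - 6*I)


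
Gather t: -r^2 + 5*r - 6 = -r^2 + 5*r - 6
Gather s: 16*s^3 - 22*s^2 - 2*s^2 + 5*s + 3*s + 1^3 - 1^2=16*s^3 - 24*s^2 + 8*s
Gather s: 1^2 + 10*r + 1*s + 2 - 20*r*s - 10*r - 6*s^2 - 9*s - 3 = -6*s^2 + s*(-20*r - 8)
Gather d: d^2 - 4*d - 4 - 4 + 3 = d^2 - 4*d - 5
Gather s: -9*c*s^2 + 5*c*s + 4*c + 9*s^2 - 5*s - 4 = 4*c + s^2*(9 - 9*c) + s*(5*c - 5) - 4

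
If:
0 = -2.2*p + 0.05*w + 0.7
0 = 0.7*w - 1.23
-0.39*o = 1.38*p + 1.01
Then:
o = -3.86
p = 0.36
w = 1.76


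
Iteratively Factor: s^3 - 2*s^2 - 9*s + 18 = (s - 3)*(s^2 + s - 6) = (s - 3)*(s + 3)*(s - 2)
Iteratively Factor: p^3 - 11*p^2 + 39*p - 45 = (p - 5)*(p^2 - 6*p + 9) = (p - 5)*(p - 3)*(p - 3)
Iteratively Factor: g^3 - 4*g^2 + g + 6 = (g - 2)*(g^2 - 2*g - 3) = (g - 3)*(g - 2)*(g + 1)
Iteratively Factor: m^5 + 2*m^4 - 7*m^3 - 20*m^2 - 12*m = (m - 3)*(m^4 + 5*m^3 + 8*m^2 + 4*m) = (m - 3)*(m + 1)*(m^3 + 4*m^2 + 4*m) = (m - 3)*(m + 1)*(m + 2)*(m^2 + 2*m) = (m - 3)*(m + 1)*(m + 2)^2*(m)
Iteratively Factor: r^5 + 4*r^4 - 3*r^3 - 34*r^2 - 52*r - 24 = (r + 2)*(r^4 + 2*r^3 - 7*r^2 - 20*r - 12) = (r + 2)^2*(r^3 - 7*r - 6) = (r + 1)*(r + 2)^2*(r^2 - r - 6) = (r + 1)*(r + 2)^3*(r - 3)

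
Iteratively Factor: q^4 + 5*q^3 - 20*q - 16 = (q - 2)*(q^3 + 7*q^2 + 14*q + 8) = (q - 2)*(q + 2)*(q^2 + 5*q + 4) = (q - 2)*(q + 2)*(q + 4)*(q + 1)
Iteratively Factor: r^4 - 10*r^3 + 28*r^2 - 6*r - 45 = (r - 5)*(r^3 - 5*r^2 + 3*r + 9) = (r - 5)*(r + 1)*(r^2 - 6*r + 9) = (r - 5)*(r - 3)*(r + 1)*(r - 3)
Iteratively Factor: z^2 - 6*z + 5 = (z - 1)*(z - 5)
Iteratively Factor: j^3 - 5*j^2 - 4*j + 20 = (j + 2)*(j^2 - 7*j + 10) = (j - 2)*(j + 2)*(j - 5)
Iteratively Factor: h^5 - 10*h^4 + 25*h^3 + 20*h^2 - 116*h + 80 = (h - 4)*(h^4 - 6*h^3 + h^2 + 24*h - 20) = (h - 5)*(h - 4)*(h^3 - h^2 - 4*h + 4) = (h - 5)*(h - 4)*(h - 2)*(h^2 + h - 2) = (h - 5)*(h - 4)*(h - 2)*(h - 1)*(h + 2)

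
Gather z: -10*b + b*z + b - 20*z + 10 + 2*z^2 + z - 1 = -9*b + 2*z^2 + z*(b - 19) + 9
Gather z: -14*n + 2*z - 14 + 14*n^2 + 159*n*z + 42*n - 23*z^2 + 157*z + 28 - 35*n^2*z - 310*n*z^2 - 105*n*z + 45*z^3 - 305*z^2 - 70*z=14*n^2 + 28*n + 45*z^3 + z^2*(-310*n - 328) + z*(-35*n^2 + 54*n + 89) + 14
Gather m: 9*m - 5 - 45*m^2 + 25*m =-45*m^2 + 34*m - 5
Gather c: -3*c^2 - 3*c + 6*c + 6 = -3*c^2 + 3*c + 6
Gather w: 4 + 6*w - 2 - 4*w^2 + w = -4*w^2 + 7*w + 2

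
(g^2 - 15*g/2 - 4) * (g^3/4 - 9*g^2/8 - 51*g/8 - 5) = g^5/4 - 3*g^4 + 17*g^3/16 + 757*g^2/16 + 63*g + 20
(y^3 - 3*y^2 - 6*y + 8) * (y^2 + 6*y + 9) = y^5 + 3*y^4 - 15*y^3 - 55*y^2 - 6*y + 72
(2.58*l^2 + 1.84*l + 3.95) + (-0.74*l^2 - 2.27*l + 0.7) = 1.84*l^2 - 0.43*l + 4.65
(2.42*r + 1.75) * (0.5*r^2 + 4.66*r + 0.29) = 1.21*r^3 + 12.1522*r^2 + 8.8568*r + 0.5075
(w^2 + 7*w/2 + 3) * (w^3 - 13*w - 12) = w^5 + 7*w^4/2 - 10*w^3 - 115*w^2/2 - 81*w - 36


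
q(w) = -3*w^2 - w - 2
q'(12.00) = -73.00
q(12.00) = -446.00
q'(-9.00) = 53.00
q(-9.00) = -236.00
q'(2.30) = -14.80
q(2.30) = -20.17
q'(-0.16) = -0.04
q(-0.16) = -1.92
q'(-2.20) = 12.20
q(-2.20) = -14.32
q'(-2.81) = 15.86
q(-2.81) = -22.88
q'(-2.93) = 16.58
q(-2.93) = -24.82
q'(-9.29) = 54.74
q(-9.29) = -251.62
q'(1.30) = -8.80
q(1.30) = -8.37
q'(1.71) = -11.26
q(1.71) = -12.48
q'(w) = -6*w - 1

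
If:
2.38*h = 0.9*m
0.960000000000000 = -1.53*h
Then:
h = -0.63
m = -1.66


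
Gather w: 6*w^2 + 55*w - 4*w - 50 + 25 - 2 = 6*w^2 + 51*w - 27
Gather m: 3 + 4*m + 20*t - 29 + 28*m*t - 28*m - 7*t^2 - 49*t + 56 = m*(28*t - 24) - 7*t^2 - 29*t + 30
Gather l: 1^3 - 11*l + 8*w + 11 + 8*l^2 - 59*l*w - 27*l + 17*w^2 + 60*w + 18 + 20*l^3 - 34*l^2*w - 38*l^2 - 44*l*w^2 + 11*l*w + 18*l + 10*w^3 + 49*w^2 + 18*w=20*l^3 + l^2*(-34*w - 30) + l*(-44*w^2 - 48*w - 20) + 10*w^3 + 66*w^2 + 86*w + 30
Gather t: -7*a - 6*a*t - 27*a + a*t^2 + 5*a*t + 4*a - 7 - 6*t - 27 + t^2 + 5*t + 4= -30*a + t^2*(a + 1) + t*(-a - 1) - 30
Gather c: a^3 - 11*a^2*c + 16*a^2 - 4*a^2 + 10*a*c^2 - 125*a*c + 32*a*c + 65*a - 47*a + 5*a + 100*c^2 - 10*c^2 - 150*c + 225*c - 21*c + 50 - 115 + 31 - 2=a^3 + 12*a^2 + 23*a + c^2*(10*a + 90) + c*(-11*a^2 - 93*a + 54) - 36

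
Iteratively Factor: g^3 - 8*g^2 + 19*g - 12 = (g - 4)*(g^2 - 4*g + 3) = (g - 4)*(g - 3)*(g - 1)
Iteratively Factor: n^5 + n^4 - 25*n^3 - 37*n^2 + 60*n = (n - 1)*(n^4 + 2*n^3 - 23*n^2 - 60*n) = (n - 1)*(n + 3)*(n^3 - n^2 - 20*n) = n*(n - 1)*(n + 3)*(n^2 - n - 20) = n*(n - 1)*(n + 3)*(n + 4)*(n - 5)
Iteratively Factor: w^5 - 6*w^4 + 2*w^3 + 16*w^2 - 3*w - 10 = (w - 1)*(w^4 - 5*w^3 - 3*w^2 + 13*w + 10) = (w - 1)*(w + 1)*(w^3 - 6*w^2 + 3*w + 10) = (w - 5)*(w - 1)*(w + 1)*(w^2 - w - 2) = (w - 5)*(w - 1)*(w + 1)^2*(w - 2)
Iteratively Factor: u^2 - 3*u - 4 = (u + 1)*(u - 4)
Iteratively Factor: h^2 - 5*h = (h)*(h - 5)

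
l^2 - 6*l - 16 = (l - 8)*(l + 2)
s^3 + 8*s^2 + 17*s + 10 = (s + 1)*(s + 2)*(s + 5)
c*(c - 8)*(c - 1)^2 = c^4 - 10*c^3 + 17*c^2 - 8*c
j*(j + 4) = j^2 + 4*j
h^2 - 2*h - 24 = (h - 6)*(h + 4)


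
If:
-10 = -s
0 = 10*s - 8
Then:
No Solution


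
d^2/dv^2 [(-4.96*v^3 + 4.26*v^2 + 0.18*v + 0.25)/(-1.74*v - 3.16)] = (30.033792*v^3 + 163.632384*v^2 + 297.171456*v - 84.611688)/(5.268024*v^3 + 28.701648*v^2 + 52.124832*v + 31.554496)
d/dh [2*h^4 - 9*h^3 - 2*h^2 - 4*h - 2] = 8*h^3 - 27*h^2 - 4*h - 4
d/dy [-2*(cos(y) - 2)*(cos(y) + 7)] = 2*(2*cos(y) + 5)*sin(y)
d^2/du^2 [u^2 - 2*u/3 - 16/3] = 2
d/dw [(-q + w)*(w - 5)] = -q + 2*w - 5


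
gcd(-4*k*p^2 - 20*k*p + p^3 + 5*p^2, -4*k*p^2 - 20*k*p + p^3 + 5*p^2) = -4*k*p^2 - 20*k*p + p^3 + 5*p^2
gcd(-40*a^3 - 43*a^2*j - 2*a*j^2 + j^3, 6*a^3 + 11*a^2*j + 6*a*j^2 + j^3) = a + j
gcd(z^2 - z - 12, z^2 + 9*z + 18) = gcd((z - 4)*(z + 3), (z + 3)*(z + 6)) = z + 3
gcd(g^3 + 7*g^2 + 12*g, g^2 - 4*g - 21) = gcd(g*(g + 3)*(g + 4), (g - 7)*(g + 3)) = g + 3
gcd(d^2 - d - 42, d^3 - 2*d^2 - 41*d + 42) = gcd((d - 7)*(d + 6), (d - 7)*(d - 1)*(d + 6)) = d^2 - d - 42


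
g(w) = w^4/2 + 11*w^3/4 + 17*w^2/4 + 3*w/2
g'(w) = 2*w^3 + 33*w^2/4 + 17*w/2 + 3/2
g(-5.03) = 70.08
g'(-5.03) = -87.05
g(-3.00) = 0.00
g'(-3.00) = -3.75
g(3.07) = 168.64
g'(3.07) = 163.22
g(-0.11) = -0.12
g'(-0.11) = 0.66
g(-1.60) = 0.49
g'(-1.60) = 0.83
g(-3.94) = 12.36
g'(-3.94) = -26.25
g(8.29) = 4232.75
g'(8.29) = 1778.38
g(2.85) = 135.44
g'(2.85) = 139.03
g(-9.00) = 1606.50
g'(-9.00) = -864.75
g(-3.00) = 0.00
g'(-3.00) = -3.75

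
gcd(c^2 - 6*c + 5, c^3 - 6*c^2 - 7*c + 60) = c - 5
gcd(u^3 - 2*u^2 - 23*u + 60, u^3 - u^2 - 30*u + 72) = u^2 - 7*u + 12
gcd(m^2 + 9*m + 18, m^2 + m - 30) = m + 6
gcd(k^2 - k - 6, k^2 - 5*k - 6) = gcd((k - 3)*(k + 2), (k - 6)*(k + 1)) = 1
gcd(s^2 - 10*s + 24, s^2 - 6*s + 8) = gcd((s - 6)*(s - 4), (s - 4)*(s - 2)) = s - 4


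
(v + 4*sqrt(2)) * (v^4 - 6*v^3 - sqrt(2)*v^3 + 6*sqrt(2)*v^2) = v^5 - 6*v^4 + 3*sqrt(2)*v^4 - 18*sqrt(2)*v^3 - 8*v^3 + 48*v^2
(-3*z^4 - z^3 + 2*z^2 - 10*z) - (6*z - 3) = -3*z^4 - z^3 + 2*z^2 - 16*z + 3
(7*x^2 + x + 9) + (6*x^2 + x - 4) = 13*x^2 + 2*x + 5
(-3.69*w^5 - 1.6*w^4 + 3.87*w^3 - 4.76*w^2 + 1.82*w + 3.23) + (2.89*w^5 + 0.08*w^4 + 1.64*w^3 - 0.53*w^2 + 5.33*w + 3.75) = -0.8*w^5 - 1.52*w^4 + 5.51*w^3 - 5.29*w^2 + 7.15*w + 6.98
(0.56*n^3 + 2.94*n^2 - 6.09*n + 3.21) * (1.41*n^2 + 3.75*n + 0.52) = 0.7896*n^5 + 6.2454*n^4 + 2.7293*n^3 - 16.7826*n^2 + 8.8707*n + 1.6692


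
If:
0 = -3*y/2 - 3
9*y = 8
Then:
No Solution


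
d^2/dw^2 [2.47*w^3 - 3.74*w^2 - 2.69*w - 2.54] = 14.82*w - 7.48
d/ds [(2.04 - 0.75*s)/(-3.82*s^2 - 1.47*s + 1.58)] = (-2.865*s^2 + 15.5856*s + 1.8138)/(14.5924*s^4 + 11.2308*s^3 - 9.9103*s^2 - 4.6452*s + 2.4964)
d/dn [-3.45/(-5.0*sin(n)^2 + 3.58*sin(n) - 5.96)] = (12.351 - 34.5*sin(n))*cos(n)/(5.0*sin(n)^2 - 3.58*sin(n) + 5.96)^2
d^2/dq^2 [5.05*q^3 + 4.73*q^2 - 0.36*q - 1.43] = 30.3*q + 9.46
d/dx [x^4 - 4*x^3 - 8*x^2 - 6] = 4*x*(x^2 - 3*x - 4)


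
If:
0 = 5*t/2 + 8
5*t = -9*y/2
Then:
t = -16/5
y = 32/9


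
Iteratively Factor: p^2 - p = (p)*(p - 1)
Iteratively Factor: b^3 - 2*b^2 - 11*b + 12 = (b + 3)*(b^2 - 5*b + 4) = (b - 1)*(b + 3)*(b - 4)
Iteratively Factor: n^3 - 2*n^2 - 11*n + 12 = (n - 1)*(n^2 - n - 12) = (n - 1)*(n + 3)*(n - 4)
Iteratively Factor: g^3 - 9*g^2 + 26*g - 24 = (g - 3)*(g^2 - 6*g + 8) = (g - 4)*(g - 3)*(g - 2)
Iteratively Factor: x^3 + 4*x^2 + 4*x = (x + 2)*(x^2 + 2*x) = (x + 2)^2*(x)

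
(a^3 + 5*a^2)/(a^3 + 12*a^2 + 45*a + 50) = a^2/(a^2 + 7*a + 10)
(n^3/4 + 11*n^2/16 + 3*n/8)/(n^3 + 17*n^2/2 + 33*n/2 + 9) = n*(4*n^2 + 11*n + 6)/(8*(2*n^3 + 17*n^2 + 33*n + 18))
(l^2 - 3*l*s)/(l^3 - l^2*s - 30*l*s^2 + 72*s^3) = l/(l^2 + 2*l*s - 24*s^2)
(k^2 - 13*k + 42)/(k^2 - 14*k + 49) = (k - 6)/(k - 7)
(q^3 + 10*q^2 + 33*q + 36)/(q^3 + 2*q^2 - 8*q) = (q^2 + 6*q + 9)/(q*(q - 2))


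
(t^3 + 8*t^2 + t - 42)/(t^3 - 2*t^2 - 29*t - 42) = (t^2 + 5*t - 14)/(t^2 - 5*t - 14)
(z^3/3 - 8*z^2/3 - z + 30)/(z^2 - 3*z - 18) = z/3 - 5/3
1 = 1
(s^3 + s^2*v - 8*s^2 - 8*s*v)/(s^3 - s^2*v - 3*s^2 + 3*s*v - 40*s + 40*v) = s*(s + v)/(s^2 - s*v + 5*s - 5*v)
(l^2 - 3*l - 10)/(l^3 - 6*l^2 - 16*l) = (l - 5)/(l*(l - 8))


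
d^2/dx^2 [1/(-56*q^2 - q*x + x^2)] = 2*(-56*q^2 - q*x + x^2 - (q - 2*x)^2)/(56*q^2 + q*x - x^2)^3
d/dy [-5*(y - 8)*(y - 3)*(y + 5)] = -15*y^2 + 60*y + 155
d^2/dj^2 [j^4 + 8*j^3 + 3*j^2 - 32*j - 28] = 12*j^2 + 48*j + 6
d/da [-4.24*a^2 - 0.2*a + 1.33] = -8.48*a - 0.2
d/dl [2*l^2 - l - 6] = 4*l - 1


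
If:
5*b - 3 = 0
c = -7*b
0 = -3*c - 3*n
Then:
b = 3/5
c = -21/5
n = 21/5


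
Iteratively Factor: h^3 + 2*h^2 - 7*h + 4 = (h - 1)*(h^2 + 3*h - 4) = (h - 1)*(h + 4)*(h - 1)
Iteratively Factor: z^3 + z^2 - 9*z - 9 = (z + 1)*(z^2 - 9) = (z - 3)*(z + 1)*(z + 3)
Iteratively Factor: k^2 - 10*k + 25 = (k - 5)*(k - 5)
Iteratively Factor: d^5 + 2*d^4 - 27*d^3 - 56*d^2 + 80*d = (d + 4)*(d^4 - 2*d^3 - 19*d^2 + 20*d) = (d + 4)^2*(d^3 - 6*d^2 + 5*d) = (d - 1)*(d + 4)^2*(d^2 - 5*d) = (d - 5)*(d - 1)*(d + 4)^2*(d)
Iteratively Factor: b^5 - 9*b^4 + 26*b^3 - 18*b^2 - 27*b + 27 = (b + 1)*(b^4 - 10*b^3 + 36*b^2 - 54*b + 27) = (b - 3)*(b + 1)*(b^3 - 7*b^2 + 15*b - 9) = (b - 3)^2*(b + 1)*(b^2 - 4*b + 3) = (b - 3)^2*(b - 1)*(b + 1)*(b - 3)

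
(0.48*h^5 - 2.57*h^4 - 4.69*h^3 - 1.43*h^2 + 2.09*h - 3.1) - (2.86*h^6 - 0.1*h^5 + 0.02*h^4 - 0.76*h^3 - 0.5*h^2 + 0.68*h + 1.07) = -2.86*h^6 + 0.58*h^5 - 2.59*h^4 - 3.93*h^3 - 0.93*h^2 + 1.41*h - 4.17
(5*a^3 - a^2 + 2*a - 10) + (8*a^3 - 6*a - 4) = 13*a^3 - a^2 - 4*a - 14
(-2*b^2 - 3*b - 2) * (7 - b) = 2*b^3 - 11*b^2 - 19*b - 14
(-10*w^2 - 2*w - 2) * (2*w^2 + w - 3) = -20*w^4 - 14*w^3 + 24*w^2 + 4*w + 6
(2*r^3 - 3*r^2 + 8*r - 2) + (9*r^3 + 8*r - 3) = 11*r^3 - 3*r^2 + 16*r - 5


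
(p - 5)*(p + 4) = p^2 - p - 20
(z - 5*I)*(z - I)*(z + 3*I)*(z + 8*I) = z^4 + 5*I*z^3 + 37*z^2 + 89*I*z + 120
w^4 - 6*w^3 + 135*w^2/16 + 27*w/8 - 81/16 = (w - 3)^2*(w - 3/4)*(w + 3/4)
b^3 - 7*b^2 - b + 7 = (b - 7)*(b - 1)*(b + 1)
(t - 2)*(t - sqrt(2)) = t^2 - 2*t - sqrt(2)*t + 2*sqrt(2)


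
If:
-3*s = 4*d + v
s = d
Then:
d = -v/7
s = -v/7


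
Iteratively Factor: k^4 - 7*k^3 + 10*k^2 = (k - 2)*(k^3 - 5*k^2) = k*(k - 2)*(k^2 - 5*k) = k*(k - 5)*(k - 2)*(k)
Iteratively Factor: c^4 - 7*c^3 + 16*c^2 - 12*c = (c)*(c^3 - 7*c^2 + 16*c - 12) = c*(c - 2)*(c^2 - 5*c + 6) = c*(c - 2)^2*(c - 3)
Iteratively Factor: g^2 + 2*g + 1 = (g + 1)*(g + 1)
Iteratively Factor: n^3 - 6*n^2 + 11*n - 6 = (n - 2)*(n^2 - 4*n + 3) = (n - 2)*(n - 1)*(n - 3)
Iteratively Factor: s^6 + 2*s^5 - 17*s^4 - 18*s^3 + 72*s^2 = (s + 4)*(s^5 - 2*s^4 - 9*s^3 + 18*s^2) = (s + 3)*(s + 4)*(s^4 - 5*s^3 + 6*s^2) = s*(s + 3)*(s + 4)*(s^3 - 5*s^2 + 6*s) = s^2*(s + 3)*(s + 4)*(s^2 - 5*s + 6) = s^2*(s - 2)*(s + 3)*(s + 4)*(s - 3)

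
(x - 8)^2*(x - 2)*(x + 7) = x^4 - 11*x^3 - 30*x^2 + 544*x - 896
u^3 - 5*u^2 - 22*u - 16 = (u - 8)*(u + 1)*(u + 2)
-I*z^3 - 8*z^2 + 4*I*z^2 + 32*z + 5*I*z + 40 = (z - 5)*(z - 8*I)*(-I*z - I)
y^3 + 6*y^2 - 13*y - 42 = (y - 3)*(y + 2)*(y + 7)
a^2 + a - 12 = (a - 3)*(a + 4)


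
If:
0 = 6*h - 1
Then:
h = 1/6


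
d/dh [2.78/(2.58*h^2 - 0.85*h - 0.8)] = (2.363 - 14.3448*h)/(-2.58*h^2 + 0.85*h + 0.8)^2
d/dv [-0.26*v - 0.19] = -0.260000000000000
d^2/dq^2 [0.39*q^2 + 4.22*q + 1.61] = 0.780000000000000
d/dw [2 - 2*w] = -2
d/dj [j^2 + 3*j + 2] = 2*j + 3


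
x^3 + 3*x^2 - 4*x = x*(x - 1)*(x + 4)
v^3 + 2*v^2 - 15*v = v*(v - 3)*(v + 5)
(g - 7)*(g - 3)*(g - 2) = g^3 - 12*g^2 + 41*g - 42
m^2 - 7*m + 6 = (m - 6)*(m - 1)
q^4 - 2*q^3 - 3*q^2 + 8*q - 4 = (q - 2)*(q - 1)^2*(q + 2)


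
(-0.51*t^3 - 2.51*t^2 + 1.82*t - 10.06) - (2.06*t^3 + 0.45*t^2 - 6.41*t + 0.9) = -2.57*t^3 - 2.96*t^2 + 8.23*t - 10.96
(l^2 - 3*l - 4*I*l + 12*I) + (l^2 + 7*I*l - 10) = 2*l^2 - 3*l + 3*I*l - 10 + 12*I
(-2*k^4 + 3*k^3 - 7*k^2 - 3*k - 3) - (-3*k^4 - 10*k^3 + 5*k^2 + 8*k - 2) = k^4 + 13*k^3 - 12*k^2 - 11*k - 1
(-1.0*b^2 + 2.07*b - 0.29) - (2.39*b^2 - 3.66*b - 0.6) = -3.39*b^2 + 5.73*b + 0.31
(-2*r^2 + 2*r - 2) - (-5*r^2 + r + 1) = 3*r^2 + r - 3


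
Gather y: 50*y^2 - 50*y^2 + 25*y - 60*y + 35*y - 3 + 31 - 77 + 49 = 0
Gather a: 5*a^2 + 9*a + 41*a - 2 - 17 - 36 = 5*a^2 + 50*a - 55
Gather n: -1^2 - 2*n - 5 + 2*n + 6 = 0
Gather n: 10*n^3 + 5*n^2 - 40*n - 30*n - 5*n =10*n^3 + 5*n^2 - 75*n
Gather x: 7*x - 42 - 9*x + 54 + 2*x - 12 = 0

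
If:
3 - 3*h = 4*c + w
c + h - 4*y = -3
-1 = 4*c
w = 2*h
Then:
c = -1/4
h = 4/5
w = 8/5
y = 71/80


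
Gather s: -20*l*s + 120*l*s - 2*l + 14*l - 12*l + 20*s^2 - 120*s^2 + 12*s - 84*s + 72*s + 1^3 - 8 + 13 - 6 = 100*l*s - 100*s^2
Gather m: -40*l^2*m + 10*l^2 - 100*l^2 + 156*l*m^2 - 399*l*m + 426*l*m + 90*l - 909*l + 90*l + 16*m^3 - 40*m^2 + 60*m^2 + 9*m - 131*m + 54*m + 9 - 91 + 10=-90*l^2 - 729*l + 16*m^3 + m^2*(156*l + 20) + m*(-40*l^2 + 27*l - 68) - 72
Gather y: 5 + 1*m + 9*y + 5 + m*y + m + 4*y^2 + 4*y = 2*m + 4*y^2 + y*(m + 13) + 10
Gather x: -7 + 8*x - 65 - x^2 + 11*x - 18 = -x^2 + 19*x - 90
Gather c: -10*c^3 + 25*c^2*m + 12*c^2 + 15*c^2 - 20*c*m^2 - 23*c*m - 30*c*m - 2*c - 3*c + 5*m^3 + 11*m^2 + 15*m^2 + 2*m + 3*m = -10*c^3 + c^2*(25*m + 27) + c*(-20*m^2 - 53*m - 5) + 5*m^3 + 26*m^2 + 5*m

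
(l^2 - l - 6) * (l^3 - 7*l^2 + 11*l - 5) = l^5 - 8*l^4 + 12*l^3 + 26*l^2 - 61*l + 30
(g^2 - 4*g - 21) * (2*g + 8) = 2*g^3 - 74*g - 168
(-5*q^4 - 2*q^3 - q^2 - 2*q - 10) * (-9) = 45*q^4 + 18*q^3 + 9*q^2 + 18*q + 90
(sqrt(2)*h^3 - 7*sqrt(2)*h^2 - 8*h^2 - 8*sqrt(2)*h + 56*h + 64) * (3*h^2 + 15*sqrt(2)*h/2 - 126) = 3*sqrt(2)*h^5 - 21*sqrt(2)*h^4 - 9*h^4 - 210*sqrt(2)*h^3 + 63*h^3 + 1080*h^2 + 1302*sqrt(2)*h^2 - 7056*h + 1488*sqrt(2)*h - 8064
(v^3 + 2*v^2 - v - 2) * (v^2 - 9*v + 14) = v^5 - 7*v^4 - 5*v^3 + 35*v^2 + 4*v - 28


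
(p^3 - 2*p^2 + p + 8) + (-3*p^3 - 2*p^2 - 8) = -2*p^3 - 4*p^2 + p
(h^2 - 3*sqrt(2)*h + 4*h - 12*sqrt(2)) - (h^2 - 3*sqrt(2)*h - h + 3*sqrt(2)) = 5*h - 15*sqrt(2)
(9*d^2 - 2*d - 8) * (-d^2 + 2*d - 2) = -9*d^4 + 20*d^3 - 14*d^2 - 12*d + 16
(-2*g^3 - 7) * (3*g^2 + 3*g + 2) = -6*g^5 - 6*g^4 - 4*g^3 - 21*g^2 - 21*g - 14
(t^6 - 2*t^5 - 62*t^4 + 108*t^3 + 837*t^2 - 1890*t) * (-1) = -t^6 + 2*t^5 + 62*t^4 - 108*t^3 - 837*t^2 + 1890*t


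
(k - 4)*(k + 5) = k^2 + k - 20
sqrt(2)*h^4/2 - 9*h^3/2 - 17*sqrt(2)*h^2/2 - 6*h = h*(h - 6*sqrt(2))*(h + sqrt(2))*(sqrt(2)*h/2 + 1/2)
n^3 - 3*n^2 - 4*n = n*(n - 4)*(n + 1)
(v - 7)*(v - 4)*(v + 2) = v^3 - 9*v^2 + 6*v + 56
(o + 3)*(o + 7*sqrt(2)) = o^2 + 3*o + 7*sqrt(2)*o + 21*sqrt(2)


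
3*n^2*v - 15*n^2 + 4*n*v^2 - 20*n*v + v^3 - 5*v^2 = (n + v)*(3*n + v)*(v - 5)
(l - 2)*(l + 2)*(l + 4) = l^3 + 4*l^2 - 4*l - 16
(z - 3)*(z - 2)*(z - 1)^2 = z^4 - 7*z^3 + 17*z^2 - 17*z + 6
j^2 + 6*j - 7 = (j - 1)*(j + 7)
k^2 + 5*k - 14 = (k - 2)*(k + 7)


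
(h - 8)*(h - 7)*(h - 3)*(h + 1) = h^4 - 17*h^3 + 83*h^2 - 67*h - 168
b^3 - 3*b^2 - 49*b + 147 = (b - 7)*(b - 3)*(b + 7)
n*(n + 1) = n^2 + n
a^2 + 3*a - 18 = (a - 3)*(a + 6)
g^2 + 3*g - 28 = (g - 4)*(g + 7)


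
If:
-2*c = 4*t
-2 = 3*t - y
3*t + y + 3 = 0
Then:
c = 5/3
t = -5/6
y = -1/2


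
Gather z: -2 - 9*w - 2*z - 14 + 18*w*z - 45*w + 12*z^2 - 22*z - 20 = -54*w + 12*z^2 + z*(18*w - 24) - 36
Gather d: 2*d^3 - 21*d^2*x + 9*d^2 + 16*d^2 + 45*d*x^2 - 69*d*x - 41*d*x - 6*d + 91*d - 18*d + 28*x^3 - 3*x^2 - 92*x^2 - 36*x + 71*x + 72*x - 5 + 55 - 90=2*d^3 + d^2*(25 - 21*x) + d*(45*x^2 - 110*x + 67) + 28*x^3 - 95*x^2 + 107*x - 40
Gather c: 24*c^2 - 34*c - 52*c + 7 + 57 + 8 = 24*c^2 - 86*c + 72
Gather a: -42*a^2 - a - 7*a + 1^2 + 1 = -42*a^2 - 8*a + 2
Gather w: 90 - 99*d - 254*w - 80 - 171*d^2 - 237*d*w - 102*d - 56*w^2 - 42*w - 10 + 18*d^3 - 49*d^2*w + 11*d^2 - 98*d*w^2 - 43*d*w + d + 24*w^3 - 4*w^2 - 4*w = 18*d^3 - 160*d^2 - 200*d + 24*w^3 + w^2*(-98*d - 60) + w*(-49*d^2 - 280*d - 300)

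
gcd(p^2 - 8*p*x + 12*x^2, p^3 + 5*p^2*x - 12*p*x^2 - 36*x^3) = 1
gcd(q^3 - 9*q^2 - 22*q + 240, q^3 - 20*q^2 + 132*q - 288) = q^2 - 14*q + 48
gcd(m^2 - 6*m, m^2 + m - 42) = m - 6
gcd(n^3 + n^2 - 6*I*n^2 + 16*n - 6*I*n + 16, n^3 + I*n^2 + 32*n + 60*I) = n + 2*I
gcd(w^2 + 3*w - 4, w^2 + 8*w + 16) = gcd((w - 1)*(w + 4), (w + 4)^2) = w + 4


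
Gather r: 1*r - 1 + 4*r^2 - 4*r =4*r^2 - 3*r - 1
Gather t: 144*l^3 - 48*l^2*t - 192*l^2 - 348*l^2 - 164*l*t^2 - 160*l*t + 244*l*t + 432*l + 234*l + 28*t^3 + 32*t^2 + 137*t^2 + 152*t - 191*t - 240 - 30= 144*l^3 - 540*l^2 + 666*l + 28*t^3 + t^2*(169 - 164*l) + t*(-48*l^2 + 84*l - 39) - 270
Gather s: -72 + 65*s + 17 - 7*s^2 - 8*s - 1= -7*s^2 + 57*s - 56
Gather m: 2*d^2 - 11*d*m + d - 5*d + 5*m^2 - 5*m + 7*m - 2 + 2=2*d^2 - 4*d + 5*m^2 + m*(2 - 11*d)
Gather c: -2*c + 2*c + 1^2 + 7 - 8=0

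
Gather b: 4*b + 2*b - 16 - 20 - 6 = 6*b - 42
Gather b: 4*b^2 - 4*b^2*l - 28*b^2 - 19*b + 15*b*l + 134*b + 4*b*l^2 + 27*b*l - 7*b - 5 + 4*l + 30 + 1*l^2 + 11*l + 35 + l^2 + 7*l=b^2*(-4*l - 24) + b*(4*l^2 + 42*l + 108) + 2*l^2 + 22*l + 60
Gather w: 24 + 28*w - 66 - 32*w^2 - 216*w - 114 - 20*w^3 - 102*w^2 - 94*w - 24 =-20*w^3 - 134*w^2 - 282*w - 180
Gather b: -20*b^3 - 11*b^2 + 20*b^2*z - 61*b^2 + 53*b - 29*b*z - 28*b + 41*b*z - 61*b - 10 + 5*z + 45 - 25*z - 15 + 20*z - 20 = -20*b^3 + b^2*(20*z - 72) + b*(12*z - 36)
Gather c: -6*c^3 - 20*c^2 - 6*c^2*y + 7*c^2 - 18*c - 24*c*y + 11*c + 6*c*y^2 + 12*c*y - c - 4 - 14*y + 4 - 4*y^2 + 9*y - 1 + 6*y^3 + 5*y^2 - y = -6*c^3 + c^2*(-6*y - 13) + c*(6*y^2 - 12*y - 8) + 6*y^3 + y^2 - 6*y - 1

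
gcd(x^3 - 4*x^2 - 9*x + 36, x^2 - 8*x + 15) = x - 3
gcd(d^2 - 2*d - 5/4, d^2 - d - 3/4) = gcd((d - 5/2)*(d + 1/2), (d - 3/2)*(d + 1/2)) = d + 1/2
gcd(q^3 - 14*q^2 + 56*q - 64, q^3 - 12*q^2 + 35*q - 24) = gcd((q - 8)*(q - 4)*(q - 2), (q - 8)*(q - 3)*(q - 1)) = q - 8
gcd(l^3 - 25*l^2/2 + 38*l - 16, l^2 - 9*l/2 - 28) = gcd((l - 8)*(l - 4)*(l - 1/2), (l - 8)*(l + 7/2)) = l - 8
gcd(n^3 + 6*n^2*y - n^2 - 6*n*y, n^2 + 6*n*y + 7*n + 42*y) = n + 6*y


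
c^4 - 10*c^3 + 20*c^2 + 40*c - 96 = (c - 6)*(c - 4)*(c - 2)*(c + 2)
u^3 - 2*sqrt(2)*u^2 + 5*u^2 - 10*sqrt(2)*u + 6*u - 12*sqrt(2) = (u + 2)*(u + 3)*(u - 2*sqrt(2))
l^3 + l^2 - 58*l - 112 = (l - 8)*(l + 2)*(l + 7)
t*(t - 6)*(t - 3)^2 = t^4 - 12*t^3 + 45*t^2 - 54*t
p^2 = p^2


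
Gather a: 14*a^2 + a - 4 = 14*a^2 + a - 4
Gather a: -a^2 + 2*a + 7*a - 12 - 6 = -a^2 + 9*a - 18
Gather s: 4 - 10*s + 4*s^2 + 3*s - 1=4*s^2 - 7*s + 3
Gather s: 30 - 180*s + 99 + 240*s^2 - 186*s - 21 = 240*s^2 - 366*s + 108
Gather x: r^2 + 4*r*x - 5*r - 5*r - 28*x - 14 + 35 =r^2 - 10*r + x*(4*r - 28) + 21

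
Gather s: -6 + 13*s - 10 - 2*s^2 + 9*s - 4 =-2*s^2 + 22*s - 20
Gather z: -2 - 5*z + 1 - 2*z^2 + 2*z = -2*z^2 - 3*z - 1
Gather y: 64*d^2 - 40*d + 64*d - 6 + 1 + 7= 64*d^2 + 24*d + 2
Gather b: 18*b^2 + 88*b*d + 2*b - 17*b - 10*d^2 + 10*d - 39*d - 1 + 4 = 18*b^2 + b*(88*d - 15) - 10*d^2 - 29*d + 3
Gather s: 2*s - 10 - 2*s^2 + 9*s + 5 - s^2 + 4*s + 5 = -3*s^2 + 15*s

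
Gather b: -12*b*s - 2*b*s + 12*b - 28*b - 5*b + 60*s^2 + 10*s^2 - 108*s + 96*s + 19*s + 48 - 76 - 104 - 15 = b*(-14*s - 21) + 70*s^2 + 7*s - 147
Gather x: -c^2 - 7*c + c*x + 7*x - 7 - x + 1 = -c^2 - 7*c + x*(c + 6) - 6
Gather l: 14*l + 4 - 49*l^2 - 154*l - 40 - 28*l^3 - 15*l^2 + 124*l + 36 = -28*l^3 - 64*l^2 - 16*l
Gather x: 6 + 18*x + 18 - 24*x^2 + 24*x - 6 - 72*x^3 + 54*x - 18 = -72*x^3 - 24*x^2 + 96*x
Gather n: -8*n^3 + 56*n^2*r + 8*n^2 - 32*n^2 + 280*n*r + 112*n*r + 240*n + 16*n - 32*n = -8*n^3 + n^2*(56*r - 24) + n*(392*r + 224)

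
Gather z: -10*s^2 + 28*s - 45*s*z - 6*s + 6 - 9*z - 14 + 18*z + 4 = -10*s^2 + 22*s + z*(9 - 45*s) - 4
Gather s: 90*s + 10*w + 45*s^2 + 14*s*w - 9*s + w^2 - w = 45*s^2 + s*(14*w + 81) + w^2 + 9*w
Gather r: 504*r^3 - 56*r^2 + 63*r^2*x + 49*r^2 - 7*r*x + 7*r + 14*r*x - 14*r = 504*r^3 + r^2*(63*x - 7) + r*(7*x - 7)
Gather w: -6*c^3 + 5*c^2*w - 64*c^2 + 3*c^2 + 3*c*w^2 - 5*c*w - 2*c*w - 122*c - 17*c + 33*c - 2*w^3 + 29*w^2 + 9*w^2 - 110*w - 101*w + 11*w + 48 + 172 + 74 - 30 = -6*c^3 - 61*c^2 - 106*c - 2*w^3 + w^2*(3*c + 38) + w*(5*c^2 - 7*c - 200) + 264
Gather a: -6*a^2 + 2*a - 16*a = -6*a^2 - 14*a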